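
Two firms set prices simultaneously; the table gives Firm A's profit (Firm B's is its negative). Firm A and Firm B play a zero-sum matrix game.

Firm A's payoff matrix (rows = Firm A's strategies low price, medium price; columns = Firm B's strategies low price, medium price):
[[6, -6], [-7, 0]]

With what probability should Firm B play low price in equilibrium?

Row minima are -6 and -7, so Firm A's maximin is -6; column maxima are 6 and 0, so Firm B's minimax is 0. These differ, so the equilibrium is in mixed strategies.
Let Firm B play low price with probability q. Firm A is indifferent when 6q − 6(1−q) = −7q, giving q = 6/19.

6/19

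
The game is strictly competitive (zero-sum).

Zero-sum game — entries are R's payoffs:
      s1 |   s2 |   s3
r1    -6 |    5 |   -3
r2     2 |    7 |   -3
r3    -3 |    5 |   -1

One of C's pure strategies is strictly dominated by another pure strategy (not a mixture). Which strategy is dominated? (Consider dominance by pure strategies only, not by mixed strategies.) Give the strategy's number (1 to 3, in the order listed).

2

C prefers columns that give R less. Compare s2 with s1: -6 < 5, 2 < 7, -3 < 5.
So s1 strictly dominates s2 for C; s2 is strictly dominated.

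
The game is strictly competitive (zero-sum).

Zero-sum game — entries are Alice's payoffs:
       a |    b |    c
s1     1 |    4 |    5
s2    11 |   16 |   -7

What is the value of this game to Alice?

31/11

Column b is strictly dominated by a for Bob (it gives Alice more in every row).
The remaining 2×2 game on (s1, s2) × (a, c) has no saddle point. Let Alice play s1 with probability p; indifference gives p + 11(1−p) = 5p − 7(1−p), so p = 9/11.
Similarly Bob's optimal q on a is 6/11, and the value is 1·(6/11) + (5)·(5/11) = 31/11.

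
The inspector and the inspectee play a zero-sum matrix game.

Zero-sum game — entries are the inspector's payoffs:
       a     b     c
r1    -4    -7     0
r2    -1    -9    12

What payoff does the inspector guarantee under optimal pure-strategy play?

Row minima: -7, -9 → the inspector's maximin is -7.
Column maxima: -1, -7, 12 → the inspectee's minimax is -7.
They coincide at (r1, b), so the value is -7.

-7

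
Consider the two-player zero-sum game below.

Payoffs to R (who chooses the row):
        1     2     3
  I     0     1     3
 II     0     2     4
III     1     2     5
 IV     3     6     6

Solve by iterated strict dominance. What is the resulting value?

3

Row II is strictly dominated by row IV (3>0, 6>2, 6>4); eliminate II.
Row I is strictly dominated by row III (1>0, 2>1, 5>3); eliminate I.
Column 2 is strictly dominated by 1 for C (1<2, 3<6); eliminate 2.
Column 3 is strictly dominated by 1 for C (1<5, 3<6); eliminate 3.
Row III is strictly dominated by row IV (3>1); eliminate III.
Only (IV, 1) remains, with payoff 3.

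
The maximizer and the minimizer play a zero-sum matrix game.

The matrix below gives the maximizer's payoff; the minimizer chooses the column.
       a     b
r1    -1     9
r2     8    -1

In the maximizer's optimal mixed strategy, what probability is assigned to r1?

Row minima are -1 and -1, so the maximizer's maximin is -1; column maxima are 8 and 9, so the minimizer's minimax is 8. These differ, so the equilibrium is in mixed strategies.
Let the maximizer play r1 with probability p. The minimizer is indifferent when −p + 8(1−p) = 9p − (1−p), giving p = 9/19.

9/19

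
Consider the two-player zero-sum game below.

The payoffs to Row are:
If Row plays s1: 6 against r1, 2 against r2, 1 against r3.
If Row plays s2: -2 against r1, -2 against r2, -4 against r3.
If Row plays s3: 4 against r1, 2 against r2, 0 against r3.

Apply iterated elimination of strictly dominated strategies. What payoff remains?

1

Row s2 is strictly dominated by row s1 (6>-2, 2>-2, 1>-4); eliminate s2.
Column r2 is strictly dominated by r3 for Column (1<2, 0<2); eliminate r2.
Row s3 is strictly dominated by row s1 (6>4, 1>0); eliminate s3.
Column r1 is strictly dominated by r3 for Column (1<6); eliminate r1.
Only (s1, r3) remains, with payoff 1.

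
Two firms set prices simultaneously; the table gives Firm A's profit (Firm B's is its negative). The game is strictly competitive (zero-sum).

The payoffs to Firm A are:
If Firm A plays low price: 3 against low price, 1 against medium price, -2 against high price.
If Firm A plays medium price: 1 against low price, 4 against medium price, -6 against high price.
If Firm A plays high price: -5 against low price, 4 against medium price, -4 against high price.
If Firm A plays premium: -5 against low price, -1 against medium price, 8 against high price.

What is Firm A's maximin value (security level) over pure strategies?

The worst-case payoff for each row is low price: -2, medium price: -6, high price: -5, premium: -5.
The best of these is -2.

-2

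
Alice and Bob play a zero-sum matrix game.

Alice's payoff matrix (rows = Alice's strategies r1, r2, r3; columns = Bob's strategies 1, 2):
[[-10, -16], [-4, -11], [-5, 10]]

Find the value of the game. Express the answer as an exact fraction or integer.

-95/22

Row r1 is strictly dominated by row r2, so Alice never plays it.
The remaining 2×2 game on (r2, r3) × (1, 2) has no saddle point. Let Alice play r2 with probability p; indifference gives −4p − 5(1−p) = −11p + 10(1−p), so p = 15/22.
Similarly Bob's optimal q on 1 is 21/22, and the value is -4·(21/22) + (-11)·(1/22) = -95/22.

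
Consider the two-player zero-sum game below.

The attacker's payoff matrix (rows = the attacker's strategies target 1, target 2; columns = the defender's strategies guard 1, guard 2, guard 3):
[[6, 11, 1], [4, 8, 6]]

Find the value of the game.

Column guard 2 is strictly dominated by guard 1 for the defender (it gives the attacker more in every row).
The remaining 2×2 game on (target 1, target 2) × (guard 1, guard 3) has no saddle point. Let the attacker play target 1 with probability p; indifference gives 6p + 4(1−p) = p + 6(1−p), so p = 2/7.
Similarly the defender's optimal q on guard 1 is 5/7, and the value is 6·(5/7) + (1)·(2/7) = 32/7.

32/7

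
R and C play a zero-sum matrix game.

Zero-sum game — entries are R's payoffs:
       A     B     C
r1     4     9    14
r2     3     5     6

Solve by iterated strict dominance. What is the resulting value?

Column B is strictly dominated by A for C (4<9, 3<5); eliminate B.
Column C is strictly dominated by A for C (4<14, 3<6); eliminate C.
Row r2 is strictly dominated by row r1 (4>3); eliminate r2.
Only (r1, A) remains, with payoff 4.

4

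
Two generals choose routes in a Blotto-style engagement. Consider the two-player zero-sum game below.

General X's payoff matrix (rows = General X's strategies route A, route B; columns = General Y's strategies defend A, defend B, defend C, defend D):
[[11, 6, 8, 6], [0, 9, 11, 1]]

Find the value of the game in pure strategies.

6

Row minima: 6, 0 → General X's maximin is 6.
Column maxima: 11, 9, 11, 6 → General Y's minimax is 6.
They coincide at (route A, defend D), so the value is 6.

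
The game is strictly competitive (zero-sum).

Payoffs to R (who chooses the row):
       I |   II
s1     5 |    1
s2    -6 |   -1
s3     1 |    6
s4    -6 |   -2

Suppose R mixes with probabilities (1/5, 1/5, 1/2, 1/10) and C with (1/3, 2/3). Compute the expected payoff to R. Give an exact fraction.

Against (1/3, 2/3), each row's expected payoff is s1: 7/3; s2: -8/3; s3: 13/3; s4: -10/3.
Taking the (1/5, 1/5, 1/2, 1/10)-weighted average: (1/5)·(7/3) + (1/5)·(-8/3) + (1/2)·(13/3) + (1/10)·(-10/3) = 53/30.

53/30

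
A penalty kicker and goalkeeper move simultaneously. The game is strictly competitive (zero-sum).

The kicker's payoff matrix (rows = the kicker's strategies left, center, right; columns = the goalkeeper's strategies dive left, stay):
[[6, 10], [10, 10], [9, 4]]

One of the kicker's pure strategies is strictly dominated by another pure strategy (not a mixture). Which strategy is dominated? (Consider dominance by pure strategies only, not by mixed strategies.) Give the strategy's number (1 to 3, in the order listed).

Compare right with center: 10 > 9, 10 > 4.
So center strictly dominates right for the kicker; right is strictly dominated.

3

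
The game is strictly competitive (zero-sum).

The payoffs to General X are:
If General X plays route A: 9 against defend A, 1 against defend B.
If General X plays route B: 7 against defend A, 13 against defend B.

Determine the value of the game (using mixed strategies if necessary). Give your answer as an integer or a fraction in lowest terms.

Row minima are 1 and 7, so General X's maximin is 7; column maxima are 9 and 13, so General Y's minimax is 9. These differ, so the equilibrium is in mixed strategies.
Let General X play route A with probability p. General Y is indifferent when 9p + 7(1−p) = p + 13(1−p), giving p = 3/7.
Let General Y play defend A with probability q. General X is indifferent when 9q + (1−q) = 7q + 13(1−q), giving q = 6/7.
The value is 9·(6/7) + (1)·(1/7) = 55/7.

55/7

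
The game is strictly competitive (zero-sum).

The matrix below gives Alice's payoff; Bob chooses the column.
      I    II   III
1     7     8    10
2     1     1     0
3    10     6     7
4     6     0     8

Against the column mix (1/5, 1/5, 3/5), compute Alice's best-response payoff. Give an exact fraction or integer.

9

1: (7)·(1/5) + (8)·(1/5) + (10)·(3/5) = 9.
2: (1)·(1/5) + (1)·(1/5) + (0)·(3/5) = 2/5.
3: (10)·(1/5) + (6)·(1/5) + (7)·(3/5) = 37/5.
4: (6)·(1/5) + (0)·(1/5) + (8)·(3/5) = 6.
The best pure response is 1 with expected payoff 9.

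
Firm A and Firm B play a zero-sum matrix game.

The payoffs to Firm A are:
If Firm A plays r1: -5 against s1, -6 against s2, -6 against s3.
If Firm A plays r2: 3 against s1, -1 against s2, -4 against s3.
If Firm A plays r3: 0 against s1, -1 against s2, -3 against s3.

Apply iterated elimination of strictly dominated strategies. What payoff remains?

-3

Column s1 is strictly dominated by s2 for Firm B (-6<-5, -1<3, -1<0); eliminate s1.
Row r1 is strictly dominated by row r2 (-1>-6, -4>-6); eliminate r1.
Column s2 is strictly dominated by s3 for Firm B (-4<-1, -3<-1); eliminate s2.
Row r2 is strictly dominated by row r3 (-3>-4); eliminate r2.
Only (r3, s3) remains, with payoff -3.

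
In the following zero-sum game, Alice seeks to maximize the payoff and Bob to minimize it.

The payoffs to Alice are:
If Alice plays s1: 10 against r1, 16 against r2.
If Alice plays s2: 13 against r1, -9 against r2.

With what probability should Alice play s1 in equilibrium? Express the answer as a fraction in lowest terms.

Row minima are 10 and -9, so Alice's maximin is 10; column maxima are 13 and 16, so Bob's minimax is 13. These differ, so the equilibrium is in mixed strategies.
Let Alice play s1 with probability p. Bob is indifferent when 10p + 13(1−p) = 16p − 9(1−p), giving p = 11/14.

11/14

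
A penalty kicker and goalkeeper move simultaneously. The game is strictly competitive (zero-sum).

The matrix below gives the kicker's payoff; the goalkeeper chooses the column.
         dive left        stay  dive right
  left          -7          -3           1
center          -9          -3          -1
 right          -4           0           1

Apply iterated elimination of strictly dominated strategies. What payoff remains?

-4

Row center is strictly dominated by row right (-4>-9, 0>-3, 1>-1); eliminate center.
Column dive right is strictly dominated by dive left for the goalkeeper (-7<1, -4<1); eliminate dive right.
Column stay is strictly dominated by dive left for the goalkeeper (-7<-3, -4<0); eliminate stay.
Row left is strictly dominated by row right (-4>-7); eliminate left.
Only (right, dive left) remains, with payoff -4.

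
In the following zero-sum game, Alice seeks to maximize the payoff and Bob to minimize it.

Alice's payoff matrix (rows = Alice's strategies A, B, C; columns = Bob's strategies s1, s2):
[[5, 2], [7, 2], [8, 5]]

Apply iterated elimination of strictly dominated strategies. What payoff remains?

Row A is strictly dominated by row C (8>5, 5>2); eliminate A.
Column s1 is strictly dominated by s2 for Bob (2<7, 5<8); eliminate s1.
Row B is strictly dominated by row C (5>2); eliminate B.
Only (C, s2) remains, with payoff 5.

5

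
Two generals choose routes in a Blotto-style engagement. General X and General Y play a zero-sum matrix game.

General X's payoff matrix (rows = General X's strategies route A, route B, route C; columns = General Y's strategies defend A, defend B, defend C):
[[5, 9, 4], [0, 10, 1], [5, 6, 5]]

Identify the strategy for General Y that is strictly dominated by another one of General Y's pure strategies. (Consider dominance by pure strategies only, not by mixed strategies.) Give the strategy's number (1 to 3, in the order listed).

2

General Y prefers columns that give General X less. Compare defend B with defend A: 5 < 9, 0 < 10, 5 < 6.
So defend A strictly dominates defend B for General Y; defend B is strictly dominated.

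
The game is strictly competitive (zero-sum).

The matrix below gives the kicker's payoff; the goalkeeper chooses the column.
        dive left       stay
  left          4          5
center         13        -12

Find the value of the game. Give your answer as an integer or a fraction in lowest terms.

Row minima are 4 and -12, so the kicker's maximin is 4; column maxima are 13 and 5, so the goalkeeper's minimax is 5. These differ, so the equilibrium is in mixed strategies.
Let the kicker play left with probability p. The goalkeeper is indifferent when 4p + 13(1−p) = 5p − 12(1−p), giving p = 25/26.
Let the goalkeeper play dive left with probability q. The kicker is indifferent when 4q + 5(1−q) = 13q − 12(1−q), giving q = 17/26.
The value is 4·(17/26) + (5)·(9/26) = 113/26.

113/26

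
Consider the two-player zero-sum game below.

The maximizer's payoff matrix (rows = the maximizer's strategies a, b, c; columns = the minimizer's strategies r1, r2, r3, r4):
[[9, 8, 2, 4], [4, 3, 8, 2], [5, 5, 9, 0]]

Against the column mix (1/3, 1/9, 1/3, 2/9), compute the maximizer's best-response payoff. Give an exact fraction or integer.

a: (9)·(1/3) + (8)·(1/9) + (2)·(1/3) + (4)·(2/9) = 49/9.
b: (4)·(1/3) + (3)·(1/9) + (8)·(1/3) + (2)·(2/9) = 43/9.
c: (5)·(1/3) + (5)·(1/9) + (9)·(1/3) + (0)·(2/9) = 47/9.
The best pure response is a with expected payoff 49/9.

49/9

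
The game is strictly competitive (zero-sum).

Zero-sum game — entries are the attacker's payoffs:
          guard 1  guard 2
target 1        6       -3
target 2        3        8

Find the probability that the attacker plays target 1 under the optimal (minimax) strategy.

Row minima are -3 and 3, so the attacker's maximin is 3; column maxima are 6 and 8, so the defender's minimax is 6. These differ, so the equilibrium is in mixed strategies.
Let the attacker play target 1 with probability p. The defender is indifferent when 6p + 3(1−p) = −3p + 8(1−p), giving p = 5/14.

5/14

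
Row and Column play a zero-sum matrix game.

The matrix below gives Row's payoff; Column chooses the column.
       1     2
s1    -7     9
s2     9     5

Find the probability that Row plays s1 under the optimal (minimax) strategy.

Row minima are -7 and 5, so Row's maximin is 5; column maxima are 9 and 9, so Column's minimax is 9. These differ, so the equilibrium is in mixed strategies.
Let Row play s1 with probability p. Column is indifferent when −7p + 9(1−p) = 9p + 5(1−p), giving p = 1/5.

1/5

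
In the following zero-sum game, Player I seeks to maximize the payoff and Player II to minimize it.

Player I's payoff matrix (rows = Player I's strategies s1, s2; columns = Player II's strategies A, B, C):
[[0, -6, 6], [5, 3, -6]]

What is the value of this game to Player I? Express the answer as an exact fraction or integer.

-6/7

Column A is strictly dominated by B for Player II (it gives Player I more in every row).
The remaining 2×2 game on (s1, s2) × (B, C) has no saddle point. Let Player I play s1 with probability p; indifference gives −6p + 3(1−p) = 6p − 6(1−p), so p = 3/7.
Similarly Player II's optimal q on B is 4/7, and the value is -6·(4/7) + (6)·(3/7) = -6/7.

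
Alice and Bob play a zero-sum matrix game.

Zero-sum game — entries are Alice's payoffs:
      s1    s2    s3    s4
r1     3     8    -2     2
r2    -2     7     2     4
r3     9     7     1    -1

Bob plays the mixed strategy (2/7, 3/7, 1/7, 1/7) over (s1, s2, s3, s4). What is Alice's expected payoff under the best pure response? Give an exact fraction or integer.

r1: (3)·(2/7) + (8)·(3/7) + (-2)·(1/7) + (2)·(1/7) = 30/7.
r2: (-2)·(2/7) + (7)·(3/7) + (2)·(1/7) + (4)·(1/7) = 23/7.
r3: (9)·(2/7) + (7)·(3/7) + (1)·(1/7) + (-1)·(1/7) = 39/7.
The best pure response is r3 with expected payoff 39/7.

39/7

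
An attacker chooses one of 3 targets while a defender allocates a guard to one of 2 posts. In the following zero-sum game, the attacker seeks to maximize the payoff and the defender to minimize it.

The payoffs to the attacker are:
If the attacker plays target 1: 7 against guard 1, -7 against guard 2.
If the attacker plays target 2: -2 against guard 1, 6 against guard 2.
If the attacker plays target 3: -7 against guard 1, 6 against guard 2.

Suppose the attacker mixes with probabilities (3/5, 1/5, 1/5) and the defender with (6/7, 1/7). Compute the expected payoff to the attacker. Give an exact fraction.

9/5

Against (6/7, 1/7), each row's expected payoff is target 1: 5; target 2: -6/7; target 3: -36/7.
Taking the (3/5, 1/5, 1/5)-weighted average: (3/5)·(5) + (1/5)·(-6/7) + (1/5)·(-36/7) = 9/5.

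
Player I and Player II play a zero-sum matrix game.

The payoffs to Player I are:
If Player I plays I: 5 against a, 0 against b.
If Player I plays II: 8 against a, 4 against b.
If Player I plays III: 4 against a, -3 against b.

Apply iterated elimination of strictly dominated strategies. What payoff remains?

4

Column a is strictly dominated by b for Player II (0<5, 4<8, -3<4); eliminate a.
Row III is strictly dominated by row I (0>-3); eliminate III.
Row I is strictly dominated by row II (4>0); eliminate I.
Only (II, b) remains, with payoff 4.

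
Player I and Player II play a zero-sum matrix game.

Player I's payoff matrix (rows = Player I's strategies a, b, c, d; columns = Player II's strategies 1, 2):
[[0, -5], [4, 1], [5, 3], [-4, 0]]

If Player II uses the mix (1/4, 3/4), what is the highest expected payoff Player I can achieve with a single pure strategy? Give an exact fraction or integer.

7/2

a: (0)·(1/4) + (-5)·(3/4) = -15/4.
b: (4)·(1/4) + (1)·(3/4) = 7/4.
c: (5)·(1/4) + (3)·(3/4) = 7/2.
d: (-4)·(1/4) + (0)·(3/4) = -1.
The best pure response is c with expected payoff 7/2.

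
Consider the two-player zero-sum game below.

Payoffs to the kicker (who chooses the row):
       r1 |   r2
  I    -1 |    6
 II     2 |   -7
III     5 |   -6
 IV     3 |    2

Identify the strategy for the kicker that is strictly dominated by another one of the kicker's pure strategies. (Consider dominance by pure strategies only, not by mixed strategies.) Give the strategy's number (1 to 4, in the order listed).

Compare II with III: 5 > 2, -6 > -7.
So III strictly dominates II for the kicker; II is strictly dominated.

2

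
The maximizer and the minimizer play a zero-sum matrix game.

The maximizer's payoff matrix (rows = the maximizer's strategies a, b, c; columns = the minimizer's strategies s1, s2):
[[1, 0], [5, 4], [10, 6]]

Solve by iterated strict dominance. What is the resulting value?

6

Column s1 is strictly dominated by s2 for the minimizer (0<1, 4<5, 6<10); eliminate s1.
Row b is strictly dominated by row c (6>4); eliminate b.
Row a is strictly dominated by row c (6>0); eliminate a.
Only (c, s2) remains, with payoff 6.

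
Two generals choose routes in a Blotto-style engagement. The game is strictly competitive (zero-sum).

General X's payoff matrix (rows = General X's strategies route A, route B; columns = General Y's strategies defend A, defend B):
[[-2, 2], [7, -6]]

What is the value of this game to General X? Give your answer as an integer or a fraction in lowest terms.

2/17

Row minima are -2 and -6, so General X's maximin is -2; column maxima are 7 and 2, so General Y's minimax is 2. These differ, so the equilibrium is in mixed strategies.
Let General X play route A with probability p. General Y is indifferent when −2p + 7(1−p) = 2p − 6(1−p), giving p = 13/17.
Let General Y play defend A with probability q. General X is indifferent when −2q + 2(1−q) = 7q − 6(1−q), giving q = 8/17.
The value is -2·(8/17) + (2)·(9/17) = 2/17.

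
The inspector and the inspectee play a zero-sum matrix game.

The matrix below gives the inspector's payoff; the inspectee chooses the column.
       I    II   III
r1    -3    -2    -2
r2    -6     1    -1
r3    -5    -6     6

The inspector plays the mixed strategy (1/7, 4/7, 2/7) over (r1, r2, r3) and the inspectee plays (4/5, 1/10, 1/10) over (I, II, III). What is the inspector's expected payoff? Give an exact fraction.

-30/7

Against (4/5, 1/10, 1/10), each row's expected payoff is r1: -14/5; r2: -24/5; r3: -4.
Taking the (1/7, 4/7, 2/7)-weighted average: (1/7)·(-14/5) + (4/7)·(-24/5) + (2/7)·(-4) = -30/7.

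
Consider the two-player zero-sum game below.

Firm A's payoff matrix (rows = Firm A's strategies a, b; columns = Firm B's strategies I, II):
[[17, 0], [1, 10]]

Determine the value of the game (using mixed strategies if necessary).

Row minima are 0 and 1, so Firm A's maximin is 1; column maxima are 17 and 10, so Firm B's minimax is 10. These differ, so the equilibrium is in mixed strategies.
Let Firm A play a with probability p. Firm B is indifferent when 17p + (1−p) = 10(1−p), giving p = 9/26.
Let Firm B play I with probability q. Firm A is indifferent when 17q = q + 10(1−q), giving q = 5/13.
The value is 17·(5/13) + (0)·(8/13) = 85/13.

85/13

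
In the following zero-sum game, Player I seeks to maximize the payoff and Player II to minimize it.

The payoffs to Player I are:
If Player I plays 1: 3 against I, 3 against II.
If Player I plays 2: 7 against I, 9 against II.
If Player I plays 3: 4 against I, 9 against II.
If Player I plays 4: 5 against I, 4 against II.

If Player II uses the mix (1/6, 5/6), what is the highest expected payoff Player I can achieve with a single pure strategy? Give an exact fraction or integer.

1: (3)·(1/6) + (3)·(5/6) = 3.
2: (7)·(1/6) + (9)·(5/6) = 26/3.
3: (4)·(1/6) + (9)·(5/6) = 49/6.
4: (5)·(1/6) + (4)·(5/6) = 25/6.
The best pure response is 2 with expected payoff 26/3.

26/3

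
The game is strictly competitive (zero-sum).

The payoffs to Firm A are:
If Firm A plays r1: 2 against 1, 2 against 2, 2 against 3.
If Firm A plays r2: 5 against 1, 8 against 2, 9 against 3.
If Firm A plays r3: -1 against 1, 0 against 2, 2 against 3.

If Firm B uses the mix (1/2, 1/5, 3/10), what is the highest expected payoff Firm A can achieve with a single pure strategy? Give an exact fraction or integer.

34/5

r1: (2)·(1/2) + (2)·(1/5) + (2)·(3/10) = 2.
r2: (5)·(1/2) + (8)·(1/5) + (9)·(3/10) = 34/5.
r3: (-1)·(1/2) + (0)·(1/5) + (2)·(3/10) = 1/10.
The best pure response is r2 with expected payoff 34/5.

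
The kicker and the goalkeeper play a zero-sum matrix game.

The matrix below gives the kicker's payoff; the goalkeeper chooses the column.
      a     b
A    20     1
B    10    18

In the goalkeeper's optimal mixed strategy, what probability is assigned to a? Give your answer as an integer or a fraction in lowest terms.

17/27

Row minima are 1 and 10, so the kicker's maximin is 10; column maxima are 20 and 18, so the goalkeeper's minimax is 18. These differ, so the equilibrium is in mixed strategies.
Let the goalkeeper play a with probability q. The kicker is indifferent when 20q + (1−q) = 10q + 18(1−q), giving q = 17/27.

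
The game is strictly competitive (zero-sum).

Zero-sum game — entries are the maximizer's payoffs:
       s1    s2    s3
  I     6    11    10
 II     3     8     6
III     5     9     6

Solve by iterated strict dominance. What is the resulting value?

6

Column s2 is strictly dominated by s1 for the minimizer (6<11, 3<8, 5<9); eliminate s2.
Column s3 is strictly dominated by s1 for the minimizer (6<10, 3<6, 5<6); eliminate s3.
Row II is strictly dominated by row I (6>3); eliminate II.
Row III is strictly dominated by row I (6>5); eliminate III.
Only (I, s1) remains, with payoff 6.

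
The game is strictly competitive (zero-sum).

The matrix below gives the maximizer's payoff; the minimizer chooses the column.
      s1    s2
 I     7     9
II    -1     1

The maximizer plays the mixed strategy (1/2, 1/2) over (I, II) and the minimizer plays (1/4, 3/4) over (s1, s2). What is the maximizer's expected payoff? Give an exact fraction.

9/2

Against (1/4, 3/4), each row's expected payoff is I: 17/2; II: 1/2.
Taking the (1/2, 1/2)-weighted average: (1/2)·(17/2) + (1/2)·(1/2) = 9/2.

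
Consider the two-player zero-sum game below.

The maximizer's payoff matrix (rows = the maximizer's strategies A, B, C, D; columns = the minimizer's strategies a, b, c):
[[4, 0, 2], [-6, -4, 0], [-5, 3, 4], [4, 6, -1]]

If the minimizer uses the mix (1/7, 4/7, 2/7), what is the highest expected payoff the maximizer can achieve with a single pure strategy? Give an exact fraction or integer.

26/7

A: (4)·(1/7) + (0)·(4/7) + (2)·(2/7) = 8/7.
B: (-6)·(1/7) + (-4)·(4/7) + (0)·(2/7) = -22/7.
C: (-5)·(1/7) + (3)·(4/7) + (4)·(2/7) = 15/7.
D: (4)·(1/7) + (6)·(4/7) + (-1)·(2/7) = 26/7.
The best pure response is D with expected payoff 26/7.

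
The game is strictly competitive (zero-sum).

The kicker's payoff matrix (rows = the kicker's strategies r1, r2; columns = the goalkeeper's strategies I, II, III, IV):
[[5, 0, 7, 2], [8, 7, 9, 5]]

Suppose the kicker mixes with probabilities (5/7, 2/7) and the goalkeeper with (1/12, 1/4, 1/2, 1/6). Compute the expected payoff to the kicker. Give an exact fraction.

Against (1/12, 1/4, 1/2, 1/6), each row's expected payoff is r1: 17/4; r2: 31/4.
Taking the (5/7, 2/7)-weighted average: (5/7)·(17/4) + (2/7)·(31/4) = 21/4.

21/4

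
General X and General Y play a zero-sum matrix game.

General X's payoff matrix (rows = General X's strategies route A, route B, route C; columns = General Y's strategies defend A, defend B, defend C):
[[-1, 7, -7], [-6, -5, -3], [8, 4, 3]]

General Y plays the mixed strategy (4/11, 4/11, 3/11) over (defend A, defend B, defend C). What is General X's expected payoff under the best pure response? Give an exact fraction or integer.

57/11

route A: (-1)·(4/11) + (7)·(4/11) + (-7)·(3/11) = 3/11.
route B: (-6)·(4/11) + (-5)·(4/11) + (-3)·(3/11) = -53/11.
route C: (8)·(4/11) + (4)·(4/11) + (3)·(3/11) = 57/11.
The best pure response is route C with expected payoff 57/11.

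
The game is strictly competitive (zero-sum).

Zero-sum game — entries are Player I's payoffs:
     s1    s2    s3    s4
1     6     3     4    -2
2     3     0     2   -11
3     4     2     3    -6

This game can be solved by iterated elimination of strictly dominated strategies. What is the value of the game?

Row 3 is strictly dominated by row 1 (6>4, 3>2, 4>3, -2>-6); eliminate 3.
Row 2 is strictly dominated by row 1 (6>3, 3>0, 4>2, -2>-11); eliminate 2.
Column s1 is strictly dominated by s2 for Player II (3<6); eliminate s1.
Column s3 is strictly dominated by s2 for Player II (3<4); eliminate s3.
Column s2 is strictly dominated by s4 for Player II (-2<3); eliminate s2.
Only (1, s4) remains, with payoff -2.

-2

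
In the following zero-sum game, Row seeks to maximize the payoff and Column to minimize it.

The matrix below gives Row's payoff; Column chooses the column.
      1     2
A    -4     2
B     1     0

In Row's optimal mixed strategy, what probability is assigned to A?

1/7

Row minima are -4 and 0, so Row's maximin is 0; column maxima are 1 and 2, so Column's minimax is 1. These differ, so the equilibrium is in mixed strategies.
Let Row play A with probability p. Column is indifferent when −4p + (1−p) = 2p, giving p = 1/7.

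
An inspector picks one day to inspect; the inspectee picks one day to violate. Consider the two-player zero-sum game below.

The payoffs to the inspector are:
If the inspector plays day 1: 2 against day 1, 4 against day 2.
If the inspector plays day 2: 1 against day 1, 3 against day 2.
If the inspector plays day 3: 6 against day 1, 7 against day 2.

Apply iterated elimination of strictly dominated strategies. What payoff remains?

Column day 2 is strictly dominated by day 1 for the inspectee (2<4, 1<3, 6<7); eliminate day 2.
Row day 2 is strictly dominated by row day 1 (2>1); eliminate day 2.
Row day 1 is strictly dominated by row day 3 (6>2); eliminate day 1.
Only (day 3, day 1) remains, with payoff 6.

6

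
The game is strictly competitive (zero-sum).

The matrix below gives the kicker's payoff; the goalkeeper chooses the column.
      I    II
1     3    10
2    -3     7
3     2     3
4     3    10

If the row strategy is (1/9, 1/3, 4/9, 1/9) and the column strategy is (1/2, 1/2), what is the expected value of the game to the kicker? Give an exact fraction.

Against (1/2, 1/2), each row's expected payoff is 1: 13/2; 2: 2; 3: 5/2; 4: 13/2.
Taking the (1/9, 1/3, 4/9, 1/9)-weighted average: (1/9)·(13/2) + (1/3)·(2) + (4/9)·(5/2) + (1/9)·(13/2) = 29/9.

29/9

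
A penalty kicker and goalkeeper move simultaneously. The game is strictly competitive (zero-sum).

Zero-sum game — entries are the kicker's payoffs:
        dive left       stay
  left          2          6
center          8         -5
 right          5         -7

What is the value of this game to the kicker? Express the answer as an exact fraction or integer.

Row right is strictly dominated by row center, so the kicker never plays it.
The remaining 2×2 game on (left, center) × (dive left, stay) has no saddle point. Let the kicker play left with probability p; indifference gives 2p + 8(1−p) = 6p − 5(1−p), so p = 13/17.
Similarly the goalkeeper's optimal q on dive left is 11/17, and the value is 2·(11/17) + (6)·(6/17) = 58/17.

58/17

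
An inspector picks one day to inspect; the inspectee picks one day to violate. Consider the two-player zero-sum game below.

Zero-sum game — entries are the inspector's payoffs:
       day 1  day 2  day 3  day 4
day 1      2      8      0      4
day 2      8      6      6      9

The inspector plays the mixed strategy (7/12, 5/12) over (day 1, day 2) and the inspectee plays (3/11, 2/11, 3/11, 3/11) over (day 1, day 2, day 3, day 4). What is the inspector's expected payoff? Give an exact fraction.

Against (3/11, 2/11, 3/11, 3/11), each row's expected payoff is day 1: 34/11; day 2: 81/11.
Taking the (7/12, 5/12)-weighted average: (7/12)·(34/11) + (5/12)·(81/11) = 643/132.

643/132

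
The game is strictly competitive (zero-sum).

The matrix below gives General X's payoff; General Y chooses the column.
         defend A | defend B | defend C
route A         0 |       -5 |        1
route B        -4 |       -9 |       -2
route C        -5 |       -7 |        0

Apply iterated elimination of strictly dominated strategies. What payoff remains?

Row route B is strictly dominated by row route A (0>-4, -5>-9, 1>-2); eliminate route B.
Column defend C is strictly dominated by defend A for General Y (0<1, -5<0); eliminate defend C.
Column defend A is strictly dominated by defend B for General Y (-5<0, -7<-5); eliminate defend A.
Row route C is strictly dominated by row route A (-5>-7); eliminate route C.
Only (route A, defend B) remains, with payoff -5.

-5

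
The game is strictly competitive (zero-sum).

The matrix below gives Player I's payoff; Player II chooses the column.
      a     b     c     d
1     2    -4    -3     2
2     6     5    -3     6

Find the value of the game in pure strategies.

Row minima: -4, -3 → Player I's maximin is -3.
Column maxima: 6, 5, -3, 6 → Player II's minimax is -3.
They coincide at (2, c), so the value is -3.

-3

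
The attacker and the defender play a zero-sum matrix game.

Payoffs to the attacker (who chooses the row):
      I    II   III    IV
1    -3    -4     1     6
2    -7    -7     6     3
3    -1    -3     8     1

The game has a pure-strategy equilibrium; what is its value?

Row minima: -4, -7, -3 → the attacker's maximin is -3.
Column maxima: -1, -3, 8, 6 → the defender's minimax is -3.
They coincide at (3, II), so the value is -3.

-3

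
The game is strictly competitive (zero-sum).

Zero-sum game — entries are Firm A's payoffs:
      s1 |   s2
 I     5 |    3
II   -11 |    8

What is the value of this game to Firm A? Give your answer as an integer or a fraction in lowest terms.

73/21

Row minima are 3 and -11, so Firm A's maximin is 3; column maxima are 5 and 8, so Firm B's minimax is 5. These differ, so the equilibrium is in mixed strategies.
Let Firm A play I with probability p. Firm B is indifferent when 5p − 11(1−p) = 3p + 8(1−p), giving p = 19/21.
Let Firm B play s1 with probability q. Firm A is indifferent when 5q + 3(1−q) = −11q + 8(1−q), giving q = 5/21.
The value is 5·(5/21) + (3)·(16/21) = 73/21.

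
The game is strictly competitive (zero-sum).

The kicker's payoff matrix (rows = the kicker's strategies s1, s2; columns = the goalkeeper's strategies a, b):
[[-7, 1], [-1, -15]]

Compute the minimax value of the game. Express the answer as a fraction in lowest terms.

Row minima are -7 and -15, so the kicker's maximin is -7; column maxima are -1 and 1, so the goalkeeper's minimax is -1. These differ, so the equilibrium is in mixed strategies.
Let the kicker play s1 with probability p. The goalkeeper is indifferent when −7p − (1−p) = p − 15(1−p), giving p = 7/11.
Let the goalkeeper play a with probability q. The kicker is indifferent when −7q + (1−q) = −q − 15(1−q), giving q = 8/11.
The value is -7·(8/11) + (1)·(3/11) = -53/11.

-53/11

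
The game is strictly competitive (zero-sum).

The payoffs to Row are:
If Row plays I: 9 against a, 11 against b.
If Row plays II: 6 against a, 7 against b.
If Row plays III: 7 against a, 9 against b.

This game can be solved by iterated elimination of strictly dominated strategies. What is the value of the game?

Row II is strictly dominated by row I (9>6, 11>7); eliminate II.
Row III is strictly dominated by row I (9>7, 11>9); eliminate III.
Column b is strictly dominated by a for Column (9<11); eliminate b.
Only (I, a) remains, with payoff 9.

9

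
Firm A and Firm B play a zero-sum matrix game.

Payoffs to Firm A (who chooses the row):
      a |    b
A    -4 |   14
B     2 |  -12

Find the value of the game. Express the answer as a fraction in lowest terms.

Row minima are -4 and -12, so Firm A's maximin is -4; column maxima are 2 and 14, so Firm B's minimax is 2. These differ, so the equilibrium is in mixed strategies.
Let Firm A play A with probability p. Firm B is indifferent when −4p + 2(1−p) = 14p − 12(1−p), giving p = 7/16.
Let Firm B play a with probability q. Firm A is indifferent when −4q + 14(1−q) = 2q − 12(1−q), giving q = 13/16.
The value is -4·(13/16) + (14)·(3/16) = -5/8.

-5/8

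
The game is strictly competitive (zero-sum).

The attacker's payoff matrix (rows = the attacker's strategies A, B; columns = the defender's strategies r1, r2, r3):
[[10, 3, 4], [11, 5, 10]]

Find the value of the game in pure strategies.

5

Row minima: 3, 5 → the attacker's maximin is 5.
Column maxima: 11, 5, 10 → the defender's minimax is 5.
They coincide at (B, r2), so the value is 5.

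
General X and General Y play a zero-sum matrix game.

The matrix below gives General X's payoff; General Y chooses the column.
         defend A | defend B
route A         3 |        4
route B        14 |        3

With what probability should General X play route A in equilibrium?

11/12

Row minima are 3 and 3, so General X's maximin is 3; column maxima are 14 and 4, so General Y's minimax is 4. These differ, so the equilibrium is in mixed strategies.
Let General X play route A with probability p. General Y is indifferent when 3p + 14(1−p) = 4p + 3(1−p), giving p = 11/12.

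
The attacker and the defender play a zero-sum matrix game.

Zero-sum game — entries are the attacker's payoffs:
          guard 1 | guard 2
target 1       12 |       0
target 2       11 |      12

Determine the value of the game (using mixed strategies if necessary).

144/13

Row minima are 0 and 11, so the attacker's maximin is 11; column maxima are 12 and 12, so the defender's minimax is 12. These differ, so the equilibrium is in mixed strategies.
Let the attacker play target 1 with probability p. The defender is indifferent when 12p + 11(1−p) = 12(1−p), giving p = 1/13.
Let the defender play guard 1 with probability q. The attacker is indifferent when 12q = 11q + 12(1−q), giving q = 12/13.
The value is 12·(12/13) + (0)·(1/13) = 144/13.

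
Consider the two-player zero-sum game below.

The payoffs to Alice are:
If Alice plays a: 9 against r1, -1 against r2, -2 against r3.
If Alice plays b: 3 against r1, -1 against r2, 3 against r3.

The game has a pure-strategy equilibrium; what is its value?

-1

Row minima: -2, -1 → Alice's maximin is -1.
Column maxima: 9, -1, 3 → Bob's minimax is -1.
They coincide at (b, r2), so the value is -1.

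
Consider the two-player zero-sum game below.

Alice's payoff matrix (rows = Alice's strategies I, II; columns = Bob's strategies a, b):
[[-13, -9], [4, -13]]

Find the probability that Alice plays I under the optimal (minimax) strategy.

17/21

Row minima are -13 and -13, so Alice's maximin is -13; column maxima are 4 and -9, so Bob's minimax is -9. These differ, so the equilibrium is in mixed strategies.
Let Alice play I with probability p. Bob is indifferent when −13p + 4(1−p) = −9p − 13(1−p), giving p = 17/21.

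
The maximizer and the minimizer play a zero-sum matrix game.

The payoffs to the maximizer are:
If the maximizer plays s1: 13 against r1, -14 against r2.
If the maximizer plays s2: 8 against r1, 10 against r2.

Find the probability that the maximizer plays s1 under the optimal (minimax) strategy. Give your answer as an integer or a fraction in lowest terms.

2/29

Row minima are -14 and 8, so the maximizer's maximin is 8; column maxima are 13 and 10, so the minimizer's minimax is 10. These differ, so the equilibrium is in mixed strategies.
Let the maximizer play s1 with probability p. The minimizer is indifferent when 13p + 8(1−p) = −14p + 10(1−p), giving p = 2/29.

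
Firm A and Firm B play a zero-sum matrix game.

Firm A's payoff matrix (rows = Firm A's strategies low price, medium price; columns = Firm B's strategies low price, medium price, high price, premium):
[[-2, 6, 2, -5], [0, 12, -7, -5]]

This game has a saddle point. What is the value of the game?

-5

Row minima: -5, -7 → Firm A's maximin is -5.
Column maxima: 0, 12, 2, -5 → Firm B's minimax is -5.
They coincide at (low price, premium), so the value is -5.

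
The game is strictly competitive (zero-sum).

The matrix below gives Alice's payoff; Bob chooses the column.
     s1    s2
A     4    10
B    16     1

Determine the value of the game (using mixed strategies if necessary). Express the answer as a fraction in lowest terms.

52/7

Row minima are 4 and 1, so Alice's maximin is 4; column maxima are 16 and 10, so Bob's minimax is 10. These differ, so the equilibrium is in mixed strategies.
Let Alice play A with probability p. Bob is indifferent when 4p + 16(1−p) = 10p + (1−p), giving p = 5/7.
Let Bob play s1 with probability q. Alice is indifferent when 4q + 10(1−q) = 16q + (1−q), giving q = 3/7.
The value is 4·(3/7) + (10)·(4/7) = 52/7.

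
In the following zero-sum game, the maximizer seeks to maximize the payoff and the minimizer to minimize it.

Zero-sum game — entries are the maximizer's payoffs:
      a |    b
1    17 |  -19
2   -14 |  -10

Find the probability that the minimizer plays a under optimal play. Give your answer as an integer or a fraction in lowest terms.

9/40

Row minima are -19 and -14, so the maximizer's maximin is -14; column maxima are 17 and -10, so the minimizer's minimax is -10. These differ, so the equilibrium is in mixed strategies.
Let the minimizer play a with probability q. The maximizer is indifferent when 17q − 19(1−q) = −14q − 10(1−q), giving q = 9/40.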